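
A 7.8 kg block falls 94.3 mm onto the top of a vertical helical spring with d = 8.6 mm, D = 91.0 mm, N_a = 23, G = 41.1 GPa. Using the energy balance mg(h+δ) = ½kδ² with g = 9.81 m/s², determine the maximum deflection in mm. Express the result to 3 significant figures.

k = Gd⁴/(8D³N_a) = (41.1×10³)(8.6⁴)/(8·91.0³·23) = 1.6214 N/mm
W = mg = 7.8 × 9.81 = 76.518 N
½kδ² − Wδ − Wh = 0 → δ = (W + √(W² + 2kWh))/k
δ = (76.518 + √(5855 + 23399.1))/1.6214 = (76.518 + 171.04)/1.6214 = 152.68 mm

153 mm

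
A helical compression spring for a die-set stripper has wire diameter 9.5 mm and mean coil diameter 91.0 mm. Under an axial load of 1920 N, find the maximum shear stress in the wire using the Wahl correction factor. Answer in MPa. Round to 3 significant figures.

Spring index C = D/d = 91.0/9.5 = 9.5789
K_W = (4C−1)/(4C−4) + 0.615/C = 37.316/34.316 + 0.0642 = 1.1516
τ₀ = 8FD/(πd³) = 8·1920·91.0/(π·9.5³) = 1.39776e+06/2693.5 = 518.93 MPa
τ_max = K·τ₀ = 1.1516 × 518.93 = 597.62 MPa

598 MPa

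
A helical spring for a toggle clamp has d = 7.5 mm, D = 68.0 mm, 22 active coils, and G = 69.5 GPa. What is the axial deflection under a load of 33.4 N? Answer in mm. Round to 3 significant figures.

8.41 mm

k = Gd⁴/(8D³N_a) = (69.5×10³)(7.5⁴)/(8·68.0³·22) = 3.9737 N/mm
δ = F/k = 33.4 / 3.9737 = 8.4054 mm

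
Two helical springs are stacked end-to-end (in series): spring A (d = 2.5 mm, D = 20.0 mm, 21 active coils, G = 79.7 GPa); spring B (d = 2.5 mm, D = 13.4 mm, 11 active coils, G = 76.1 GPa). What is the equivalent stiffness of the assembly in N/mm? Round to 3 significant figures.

k_A = Gd⁴/(8D³N_a) = (79.7×10³)(2.5⁴)/(8·20.0³·21) = 2.3164 N/mm
k_B = Gd⁴/(8D³N_a) = (76.1×10³)(2.5⁴)/(8·13.4³·11) = 14.039 N/mm
Series: 1/k_eq = 1/2.3164 + 1/14.039 = 0.50293; k_eq = 1.9884 N/mm

1.99 N/mm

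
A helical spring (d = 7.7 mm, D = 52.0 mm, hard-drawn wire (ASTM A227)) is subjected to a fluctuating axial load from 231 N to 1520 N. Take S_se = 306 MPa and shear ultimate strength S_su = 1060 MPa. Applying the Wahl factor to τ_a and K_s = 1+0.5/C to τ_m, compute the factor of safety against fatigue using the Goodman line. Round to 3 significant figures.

C = D/d = 52.0/7.7 = 6.7532; K_W = (4C−1)/(4C−4)+0.615/C = 1.2214; K_s = 1+0.5/C = 1.0740
F_a = (F_max−F_min)/2 = 644.5 N; F_m = (F_max+F_min)/2 = 875.5 N
τ_a = K_W·8F_aD/(πd³) = 1.2214 × 186.94 = 228.33 MPa
τ_m = K_s·8F_mD/(πd³) = 1.0740 × 253.94 = 272.74 MPa
Goodman: 1/n_f = τ_a/S_se + τ_m/S_su = 228.33/306 + 272.74/1060 = 0.74618 + 0.25730 = 1.0035
n_f = 1/1.0035 = 0.9965

0.997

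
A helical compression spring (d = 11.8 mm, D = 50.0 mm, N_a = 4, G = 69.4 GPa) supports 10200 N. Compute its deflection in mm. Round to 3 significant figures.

k = Gd⁴/(8D³N_a) = (69.4×10³)(11.8⁴)/(8·50.0³·4) = 336.38 N/mm
δ = F/k = 10200 / 336.38 = 30.323 mm

30.3 mm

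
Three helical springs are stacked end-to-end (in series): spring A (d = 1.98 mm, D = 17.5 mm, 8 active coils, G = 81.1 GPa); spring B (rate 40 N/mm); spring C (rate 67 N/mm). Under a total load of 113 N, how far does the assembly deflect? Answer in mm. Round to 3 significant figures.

35.6 mm

k_A = Gd⁴/(8D³N_a) = (81.1×10³)(1.98⁴)/(8·17.5³·8) = 3.634 N/mm
Series: 1/k_eq = 1/3.634 + 1/40 + 1/67 = 0.3151; k_eq = 3.1736 N/mm
δ = F/k_eq = 113/3.1736 = 35.607 mm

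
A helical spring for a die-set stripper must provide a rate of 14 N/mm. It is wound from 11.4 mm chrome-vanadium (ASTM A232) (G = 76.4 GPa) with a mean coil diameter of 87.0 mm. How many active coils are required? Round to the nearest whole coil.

17

N_a = Gd⁴/(8D³k) = (76.4×10³ × 11.4⁴)/(8 × 87.0³ × 14)
    = 1.29037e+09 / 7.37523e+07 = 17.5 → 17 coils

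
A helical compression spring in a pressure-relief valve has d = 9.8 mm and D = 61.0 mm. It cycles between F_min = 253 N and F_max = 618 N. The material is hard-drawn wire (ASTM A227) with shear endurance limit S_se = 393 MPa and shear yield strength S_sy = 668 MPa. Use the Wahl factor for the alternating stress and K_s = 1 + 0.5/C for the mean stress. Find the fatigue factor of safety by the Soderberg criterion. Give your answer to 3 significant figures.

C = D/d = 61.0/9.8 = 6.2245; K_W = (4C−1)/(4C−4)+0.615/C = 1.2424; K_s = 1+0.5/C = 1.0803
F_a = (F_max−F_min)/2 = 182.5 N; F_m = (F_max+F_min)/2 = 435.5 N
τ_a = K_W·8F_aD/(πd³) = 1.2424 × 30.12 = 37.42 MPa
τ_m = K_s·8F_mD/(πd³) = 1.0803 × 71.875 = 77.649 MPa
Soderberg: 1/n_f = τ_a/S_se + τ_m/S_sy = 37.42/393 + 77.649/668 = 0.09522 + 0.11624 = 0.21146
n_f = 1/0.21146 = 4.729

4.73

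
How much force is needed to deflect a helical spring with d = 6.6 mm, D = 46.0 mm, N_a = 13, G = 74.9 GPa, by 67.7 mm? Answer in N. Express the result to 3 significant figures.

k = Gd⁴/(8D³N_a) = (74.9×10³)(6.6⁴)/(8·46.0³·13) = 14.039 N/mm
F = k·δ = 14.039 × 67.7 = 950.47 N

950 N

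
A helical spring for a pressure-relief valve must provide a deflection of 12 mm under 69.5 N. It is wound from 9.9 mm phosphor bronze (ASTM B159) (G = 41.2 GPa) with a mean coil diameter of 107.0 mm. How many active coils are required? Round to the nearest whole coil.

7

Required rate k = F/δ = 69.5/12 = 5.7917 N/mm
N_a = Gd⁴/(8D³k) = (41.2×10³ × 9.9⁴)/(8 × 107.0³ × 5.7917)
    = 3.95766e+08 / 5.67603e+07 = 6.973 → 7 coils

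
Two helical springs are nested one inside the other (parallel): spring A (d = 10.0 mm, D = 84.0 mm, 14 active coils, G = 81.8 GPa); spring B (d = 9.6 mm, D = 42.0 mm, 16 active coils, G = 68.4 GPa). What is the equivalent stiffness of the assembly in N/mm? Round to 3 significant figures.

k_A = Gd⁴/(8D³N_a) = (81.8×10³)(10.0⁴)/(8·84.0³·14) = 12.322 N/mm
k_B = Gd⁴/(8D³N_a) = (68.4×10³)(9.6⁴)/(8·42.0³·16) = 61.261 N/mm
Parallel: k_eq = 12.322 + 61.261 = 73.583 N/mm

73.6 N/mm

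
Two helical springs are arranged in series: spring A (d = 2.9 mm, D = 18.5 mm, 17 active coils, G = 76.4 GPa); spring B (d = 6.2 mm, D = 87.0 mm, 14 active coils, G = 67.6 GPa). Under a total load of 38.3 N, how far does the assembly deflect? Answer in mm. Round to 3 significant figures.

k_A = Gd⁴/(8D³N_a) = (76.4×10³)(2.9⁴)/(8·18.5³·17) = 6.2753 N/mm
k_B = Gd⁴/(8D³N_a) = (67.6×10³)(6.2⁴)/(8·87.0³·14) = 1.3544 N/mm
Series: 1/k_eq = 1/6.2753 + 1/1.3544 = 0.89771; k_eq = 1.114 N/mm
δ = F/k_eq = 38.3/1.114 = 34.382 mm

34.4 mm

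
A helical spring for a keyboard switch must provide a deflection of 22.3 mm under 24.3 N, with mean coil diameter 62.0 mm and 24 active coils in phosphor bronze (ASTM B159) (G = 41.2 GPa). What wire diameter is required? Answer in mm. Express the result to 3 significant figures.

Required rate k = F/δ = 24.3/22.3 = 1.0897 N/mm
d = (8D³N_a·k / G)^(1/4) = (8·62.0³·24·1.0897 / (41.2×10³))^0.25
  = (1210.3)^0.25 = 5.8982 mm

5.90 mm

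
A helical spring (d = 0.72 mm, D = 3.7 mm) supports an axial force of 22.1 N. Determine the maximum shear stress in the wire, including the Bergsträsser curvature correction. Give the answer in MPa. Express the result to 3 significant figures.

Spring index C = D/d = 3.7/0.72 = 5.1389
K_B = (4C+2)/(4C−3) = 22.556/17.556 = 1.2848
τ₀ = 8FD/(πd³) = 8·22.1·3.7/(π·0.72³) = 654.16/1.1726 = 557.87 MPa
τ_max = K·τ₀ = 1.2848 × 557.87 = 716.76 MPa

717 MPa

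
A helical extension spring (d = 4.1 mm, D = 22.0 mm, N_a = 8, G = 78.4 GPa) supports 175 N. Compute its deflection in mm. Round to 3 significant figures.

k = Gd⁴/(8D³N_a) = (78.4×10³)(4.1⁴)/(8·22.0³·8) = 32.509 N/mm
δ = F/k = 175 / 32.509 = 5.3831 mm

5.38 mm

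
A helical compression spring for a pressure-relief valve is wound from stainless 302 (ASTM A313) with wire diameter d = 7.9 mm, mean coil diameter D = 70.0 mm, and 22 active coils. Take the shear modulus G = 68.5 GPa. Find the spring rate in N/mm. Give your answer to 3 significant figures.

k = Gd⁴/(8D³N_a) = (68.5×10³ × 7.9⁴) / (8 × 70.0³ × 22)
  = 2.66808e+08 / 6.0368e+07 = 4.4197 N/mm

4.42 N/mm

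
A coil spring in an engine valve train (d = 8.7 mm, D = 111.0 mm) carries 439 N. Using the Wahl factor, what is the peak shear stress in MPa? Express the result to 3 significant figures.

210 MPa

Spring index C = D/d = 111.0/8.7 = 12.7586
K_W = (4C−1)/(4C−4) + 0.615/C = 50.034/47.034 + 0.0482 = 1.1120
τ₀ = 8FD/(πd³) = 8·439·111.0/(π·8.7³) = 389832/2068.7 = 188.44 MPa
τ_max = K·τ₀ = 1.1120 × 188.44 = 209.54 MPa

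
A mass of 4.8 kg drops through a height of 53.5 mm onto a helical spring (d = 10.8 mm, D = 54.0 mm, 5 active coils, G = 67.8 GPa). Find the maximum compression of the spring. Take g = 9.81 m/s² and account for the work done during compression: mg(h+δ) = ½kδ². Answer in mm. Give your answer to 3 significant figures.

k = Gd⁴/(8D³N_a) = (67.8×10³)(10.8⁴)/(8·54.0³·5) = 146.45 N/mm
W = mg = 4.8 × 9.81 = 47.088 N
½kδ² − Wδ − Wh = 0 → δ = (W + √(W² + 2kWh))/k
δ = (47.088 + √(2217.3 + 737866))/146.45 = (47.088 + 860.28)/146.45 = 6.1958 mm

6.20 mm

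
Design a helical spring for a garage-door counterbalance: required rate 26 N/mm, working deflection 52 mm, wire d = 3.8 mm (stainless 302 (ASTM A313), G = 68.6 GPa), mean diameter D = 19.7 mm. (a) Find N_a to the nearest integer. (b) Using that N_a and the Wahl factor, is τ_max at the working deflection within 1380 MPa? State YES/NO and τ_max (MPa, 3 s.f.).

N_a = Gd⁴/(8D³k) = (68.6×10³)(3.8⁴)/(8·19.7³·26) = 8.995 → N_a = 9
Actual rate k = Gd⁴/(8D³·9) = 25.985 N/mm
Working load F = kδ = 25.985·52 = 1351.2 N
C = 19.7/3.8 = 5.1842; K_W = (4C−1)/(4C−4)+0.615/C = 1.2979
τ_max = K_W·8FD/(πd³) = 1.2979·1235.3 = 1603.3 MPa
τ_max > 1380 MPa → exceeds allowable

(a) 9 coils; (b) NO, τ_max = 1600 MPa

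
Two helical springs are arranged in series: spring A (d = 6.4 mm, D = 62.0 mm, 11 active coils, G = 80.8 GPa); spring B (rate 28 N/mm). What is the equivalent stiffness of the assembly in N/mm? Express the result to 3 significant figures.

k_A = Gd⁴/(8D³N_a) = (80.8×10³)(6.4⁴)/(8·62.0³·11) = 6.4636 N/mm
Series: 1/k_eq = 1/6.4636 + 1/28 = 0.19043; k_eq = 5.2514 N/mm

5.25 N/mm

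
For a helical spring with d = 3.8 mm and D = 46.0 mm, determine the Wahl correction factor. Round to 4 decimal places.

C = D/d = 46.0/3.8 = 12.1053
K_W = (4C−1)/(4C−4) + 0.615/C = 47.421/44.421 + 0.0508 = 1.1183

1.1183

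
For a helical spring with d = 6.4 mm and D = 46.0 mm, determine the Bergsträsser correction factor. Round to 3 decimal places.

1.194

C = D/d = 46.0/6.4 = 7.1875
K_B = (4C+2)/(4C−3) = 30.750/25.750 = 1.1942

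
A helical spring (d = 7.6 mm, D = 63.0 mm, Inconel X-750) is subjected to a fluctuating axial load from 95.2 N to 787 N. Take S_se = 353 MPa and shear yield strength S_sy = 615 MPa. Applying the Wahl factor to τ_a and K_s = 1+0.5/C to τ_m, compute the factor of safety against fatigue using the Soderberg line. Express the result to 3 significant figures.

1.43

C = D/d = 63.0/7.6 = 8.2895; K_W = (4C−1)/(4C−4)+0.615/C = 1.1771; K_s = 1+0.5/C = 1.0603
F_a = (F_max−F_min)/2 = 345.9 N; F_m = (F_max+F_min)/2 = 441.1 N
τ_a = K_W·8F_aD/(πd³) = 1.1771 × 126.41 = 148.8 MPa
τ_m = K_s·8F_mD/(πd³) = 1.0603 × 161.2 = 170.93 MPa
Soderberg: 1/n_f = τ_a/S_se + τ_m/S_sy = 148.8/353 + 170.93/615 = 0.42152 + 0.27793 = 0.69945
n_f = 1/0.69945 = 1.43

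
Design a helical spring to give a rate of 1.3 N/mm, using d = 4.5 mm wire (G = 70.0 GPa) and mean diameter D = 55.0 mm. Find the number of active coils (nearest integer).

17

N_a = Gd⁴/(8D³k) = (70.0×10³ × 4.5⁴)/(8 × 55.0³ × 1.3)
    = 2.87044e+07 / 1.7303e+06 = 16.59 → 17 coils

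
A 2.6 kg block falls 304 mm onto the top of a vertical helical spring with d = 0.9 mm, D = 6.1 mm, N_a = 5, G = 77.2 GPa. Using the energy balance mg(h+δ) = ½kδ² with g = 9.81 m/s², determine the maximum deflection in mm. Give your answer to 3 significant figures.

k = Gd⁴/(8D³N_a) = (77.2×10³)(0.9⁴)/(8·6.1³·5) = 5.5788 N/mm
W = mg = 2.6 × 9.81 = 25.506 N
½kδ² − Wδ − Wh = 0 → δ = (W + √(W² + 2kWh))/k
δ = (25.506 + √(650.56 + 86513.5))/5.5788 = (25.506 + 295.24)/5.5788 = 57.493 mm

57.5 mm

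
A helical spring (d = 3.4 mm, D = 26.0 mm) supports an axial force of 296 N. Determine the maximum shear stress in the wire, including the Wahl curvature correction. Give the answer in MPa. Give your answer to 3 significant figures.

Spring index C = D/d = 26.0/3.4 = 7.6471
K_W = (4C−1)/(4C−4) + 0.615/C = 29.588/26.588 + 0.0804 = 1.1933
τ₀ = 8FD/(πd³) = 8·296·26.0/(π·3.4³) = 61568/123.48 = 498.62 MPa
τ_max = K·τ₀ = 1.1933 × 498.62 = 594.98 MPa

595 MPa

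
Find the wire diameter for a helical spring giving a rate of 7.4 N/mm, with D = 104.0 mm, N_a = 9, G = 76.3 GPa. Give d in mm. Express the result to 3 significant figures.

9.41 mm

d = (8D³N_a·k / G)^(1/4) = (8·104.0³·9·7.4 / (76.3×10³))^0.25
  = (7854.9)^0.25 = 9.4142 mm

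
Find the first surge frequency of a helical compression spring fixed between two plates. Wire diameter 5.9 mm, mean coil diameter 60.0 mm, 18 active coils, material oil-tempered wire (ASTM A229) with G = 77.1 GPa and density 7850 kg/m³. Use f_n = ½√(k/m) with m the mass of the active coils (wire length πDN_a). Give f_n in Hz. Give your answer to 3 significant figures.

k = Gd⁴/(8D³N_a) = (77.1×10³)(5.9⁴)/(8·60.0³·18) = 3.0036 N/mm = 3003.6 N/m
Wire length L = πDN_a = π·60.0·18 = 3392.9 mm
m = ρ·(πd²/4)·L = 7850 × 27.34×10⁻⁶ m² × 3.3929 m = 0.72818 kg
f_n = ½√(k/m) = 0.5·√(3003.6/0.72818) = 0.5·√(4124.9) = 32.113 Hz

32.1 Hz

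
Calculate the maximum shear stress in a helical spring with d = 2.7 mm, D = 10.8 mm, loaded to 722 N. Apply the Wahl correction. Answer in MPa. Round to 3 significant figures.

Spring index C = D/d = 10.8/2.7 = 4.0000
K_W = (4C−1)/(4C−4) + 0.615/C = 15.000/12.000 + 0.1537 = 1.4038
τ₀ = 8FD/(πd³) = 8·722·10.8/(π·2.7³) = 62380.8/61.836 = 1008.8 MPa
τ_max = K·τ₀ = 1.4038 × 1008.8 = 1416.1 MPa

1420 MPa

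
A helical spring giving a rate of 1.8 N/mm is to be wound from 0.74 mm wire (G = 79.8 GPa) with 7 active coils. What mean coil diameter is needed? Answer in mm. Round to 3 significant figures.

D = (Gd⁴/(8N_a·k))^(1/3) = (79.8×10³·0.74⁴/(8·7·1.8))^(1/3)
  = (237.394)^(1/3) = 6.1919 mm

6.19 mm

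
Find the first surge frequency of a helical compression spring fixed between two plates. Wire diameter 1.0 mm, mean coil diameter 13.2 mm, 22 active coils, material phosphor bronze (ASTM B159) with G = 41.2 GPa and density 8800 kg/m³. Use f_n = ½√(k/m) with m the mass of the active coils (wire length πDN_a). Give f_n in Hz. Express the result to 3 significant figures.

k = Gd⁴/(8D³N_a) = (41.2×10³)(1.0⁴)/(8·13.2³·22) = 0.10178 N/mm = 101.78 N/m
Wire length L = πDN_a = π·13.2·22 = 912.32 mm
m = ρ·(πd²/4)·L = 8800 × 0.7854×10⁻⁶ m² × 0.91232 m = 0.0063055 kg
f_n = ½√(k/m) = 0.5·√(101.78/0.0063055) = 0.5·√(16141) = 63.525 Hz

63.5 Hz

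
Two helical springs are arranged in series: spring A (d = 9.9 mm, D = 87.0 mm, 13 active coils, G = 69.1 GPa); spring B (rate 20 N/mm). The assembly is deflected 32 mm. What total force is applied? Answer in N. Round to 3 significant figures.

209 N

k_A = Gd⁴/(8D³N_a) = (69.1×10³)(9.9⁴)/(8·87.0³·13) = 9.6923 N/mm
Series: 1/k_eq = 1/9.6923 + 1/20 = 0.15317; k_eq = 6.5285 N/mm
F = k_eq·δ = 6.5285·32 = 208.91 N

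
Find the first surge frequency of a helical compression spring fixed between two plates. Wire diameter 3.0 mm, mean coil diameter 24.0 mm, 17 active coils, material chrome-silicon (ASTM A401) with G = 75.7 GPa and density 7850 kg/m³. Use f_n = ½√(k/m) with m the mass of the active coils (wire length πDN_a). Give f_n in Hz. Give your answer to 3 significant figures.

k = Gd⁴/(8D³N_a) = (75.7×10³)(3.0⁴)/(8·24.0³·17) = 3.2614 N/mm = 3261.4 N/m
Wire length L = πDN_a = π·24.0·17 = 1281.8 mm
m = ρ·(πd²/4)·L = 7850 × 7.0686×10⁻⁶ m² × 1.2818 m = 0.071123 kg
f_n = ½√(k/m) = 0.5·√(3261.4/0.071123) = 0.5·√(45856) = 107.07 Hz

107 Hz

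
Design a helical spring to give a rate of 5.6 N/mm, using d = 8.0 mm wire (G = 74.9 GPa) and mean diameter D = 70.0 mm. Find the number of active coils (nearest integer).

20

N_a = Gd⁴/(8D³k) = (74.9×10³ × 8.0⁴)/(8 × 70.0³ × 5.6)
    = 3.0679e+08 / 1.53664e+07 = 19.97 → 20 coils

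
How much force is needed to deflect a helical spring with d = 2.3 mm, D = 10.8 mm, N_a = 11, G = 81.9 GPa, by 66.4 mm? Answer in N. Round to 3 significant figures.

1370 N

k = Gd⁴/(8D³N_a) = (81.9×10³)(2.3⁴)/(8·10.8³·11) = 20.675 N/mm
F = k·δ = 20.675 × 66.4 = 1372.8 N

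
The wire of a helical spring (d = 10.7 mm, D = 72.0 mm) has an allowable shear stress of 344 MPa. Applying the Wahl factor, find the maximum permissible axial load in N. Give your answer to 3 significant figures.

1880 N

C = D/d = 72.0/10.7 = 6.7290
K_W = (4C−1)/(4C−4) + 0.615/C = 25.916/22.916 + 0.0914 = 1.2223
τ_max = K·8FD/(πd³) → F_max = τ_allow·πd³/(8DK)
F_max = 344·π·10.7³/(8·72.0·1.2223) = 1.3239e+06/704.05 = 1880.4 N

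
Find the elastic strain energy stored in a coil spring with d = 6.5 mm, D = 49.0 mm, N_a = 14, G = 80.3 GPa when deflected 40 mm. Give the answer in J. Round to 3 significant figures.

k = Gd⁴/(8D³N_a) = (80.3×10³)(6.5⁴)/(8·49.0³·14) = 10.878 N/mm
U = ½kδ² = 0.5 × 10.878 × 40² = 8702.7 N·mm = 8.7027 J

8.70 J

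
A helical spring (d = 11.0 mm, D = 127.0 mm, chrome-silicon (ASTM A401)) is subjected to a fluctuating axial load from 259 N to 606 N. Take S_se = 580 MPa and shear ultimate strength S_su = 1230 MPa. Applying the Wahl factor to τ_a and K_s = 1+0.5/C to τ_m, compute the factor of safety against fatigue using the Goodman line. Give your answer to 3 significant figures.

5.85

C = D/d = 127.0/11.0 = 11.5455; K_W = (4C−1)/(4C−4)+0.615/C = 1.1244; K_s = 1+0.5/C = 1.0433
F_a = (F_max−F_min)/2 = 173.5 N; F_m = (F_max+F_min)/2 = 432.5 N
τ_a = K_W·8F_aD/(πd³) = 1.1244 × 42.157 = 47.4 MPa
τ_m = K_s·8F_mD/(πd³) = 1.0433 × 105.09 = 109.64 MPa
Goodman: 1/n_f = τ_a/S_se + τ_m/S_su = 47.4/580 + 109.64/1230 = 0.08172 + 0.08914 = 0.17086
n_f = 1/0.17086 = 5.853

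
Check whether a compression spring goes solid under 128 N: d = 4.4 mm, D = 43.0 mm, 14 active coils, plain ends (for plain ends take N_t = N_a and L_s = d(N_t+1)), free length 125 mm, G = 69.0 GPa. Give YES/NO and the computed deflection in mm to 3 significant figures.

k = Gd⁴/(8D³N_a) = (69.0×10³)(4.4⁴)/(8·43.0³·14) = 2.9043 N/mm
N_t = 14; L_s = 4.4·15 = 66 mm; δ_solid = L₀ − L_s = 125 − 66 = 59 mm
δ = F/k = 128/2.9043 = 44.073 mm
δ < δ_solid → spring does not go solid

NO, δ = 44.1 mm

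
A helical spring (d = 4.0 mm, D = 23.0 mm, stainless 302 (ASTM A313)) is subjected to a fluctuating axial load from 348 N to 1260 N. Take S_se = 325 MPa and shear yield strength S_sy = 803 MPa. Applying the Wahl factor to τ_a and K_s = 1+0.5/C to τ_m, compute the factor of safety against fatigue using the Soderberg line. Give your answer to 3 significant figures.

0.382

C = D/d = 23.0/4.0 = 5.7500; K_W = (4C−1)/(4C−4)+0.615/C = 1.2649; K_s = 1+0.5/C = 1.0870
F_a = (F_max−F_min)/2 = 456 N; F_m = (F_max+F_min)/2 = 804 N
τ_a = K_W·8F_aD/(πd³) = 1.2649 × 417.3 = 527.83 MPa
τ_m = K_s·8F_mD/(πd³) = 1.0870 × 735.77 = 799.75 MPa
Soderberg: 1/n_f = τ_a/S_se + τ_m/S_sy = 527.83/325 + 799.75/803 = 1.62409 + 0.99596 = 2.62
n_f = 1/2.62 = 0.3817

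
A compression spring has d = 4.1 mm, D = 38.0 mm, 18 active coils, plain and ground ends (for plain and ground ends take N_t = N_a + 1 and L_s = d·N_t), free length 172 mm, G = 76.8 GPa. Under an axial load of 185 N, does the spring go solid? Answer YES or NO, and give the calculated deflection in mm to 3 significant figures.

k = Gd⁴/(8D³N_a) = (76.8×10³)(4.1⁴)/(8·38.0³·18) = 2.7465 N/mm
N_t = 19; L_s = 4.1·19 = 77.9 mm; δ_solid = L₀ − L_s = 172 − 77.9 = 94.1 mm
δ = F/k = 185/2.7465 = 67.358 mm
δ < δ_solid → spring does not go solid

NO, δ = 67.4 mm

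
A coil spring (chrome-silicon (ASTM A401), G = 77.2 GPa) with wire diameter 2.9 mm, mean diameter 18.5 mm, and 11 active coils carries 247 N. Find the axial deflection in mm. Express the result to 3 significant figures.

k = Gd⁴/(8D³N_a) = (77.2×10³)(2.9⁴)/(8·18.5³·11) = 9.7997 N/mm
δ = F/k = 247 / 9.7997 = 25.205 mm

25.2 mm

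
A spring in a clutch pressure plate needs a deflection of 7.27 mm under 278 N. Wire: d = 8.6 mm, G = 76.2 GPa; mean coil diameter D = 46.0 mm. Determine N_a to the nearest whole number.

Required rate k = F/δ = 278/7.27 = 38.239 N/mm
N_a = Gd⁴/(8D³k) = (76.2×10³ × 8.6⁴)/(8 × 46.0³ × 38.239)
    = 4.1682e+08 / 2.97765e+07 = 14 → 14 coils

14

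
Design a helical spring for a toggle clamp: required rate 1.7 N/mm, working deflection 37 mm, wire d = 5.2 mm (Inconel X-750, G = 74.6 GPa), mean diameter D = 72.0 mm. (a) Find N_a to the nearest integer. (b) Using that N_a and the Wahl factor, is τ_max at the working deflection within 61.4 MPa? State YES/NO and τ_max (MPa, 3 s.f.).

N_a = Gd⁴/(8D³k) = (74.6×10³)(5.2⁴)/(8·72.0³·1.7) = 10.75 → N_a = 11
Actual rate k = Gd⁴/(8D³·11) = 1.6606 N/mm
Working load F = kδ = 1.6606·37 = 61.443 N
C = 72.0/5.2 = 13.8462; K_W = (4C−1)/(4C−4)+0.615/C = 1.1028
τ_max = K_W·8FD/(πd³) = 1.1028·80.119 = 88.355 MPa
τ_max > 61.4 MPa → exceeds allowable

(a) 11 coils; (b) NO, τ_max = 88.4 MPa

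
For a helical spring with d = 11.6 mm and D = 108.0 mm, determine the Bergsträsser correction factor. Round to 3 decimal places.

1.146

C = D/d = 108.0/11.6 = 9.3103
K_B = (4C+2)/(4C−3) = 39.241/34.241 = 1.1460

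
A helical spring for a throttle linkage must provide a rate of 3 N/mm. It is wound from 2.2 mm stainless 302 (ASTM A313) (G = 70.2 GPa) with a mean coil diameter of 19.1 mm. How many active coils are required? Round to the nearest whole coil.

N_a = Gd⁴/(8D³k) = (70.2×10³ × 2.2⁴)/(8 × 19.1³ × 3)
    = 1.64448e+06 / 167229 = 9.834 → 10 coils

10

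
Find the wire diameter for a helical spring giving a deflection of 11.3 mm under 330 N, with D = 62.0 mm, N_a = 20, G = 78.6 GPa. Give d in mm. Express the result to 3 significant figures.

10.9 mm

Required rate k = F/δ = 330/11.3 = 29.204 N/mm
d = (8D³N_a·k / G)^(1/4) = (8·62.0³·20·29.204 / (78.6×10³))^0.25
  = (14168)^0.25 = 10.9101 mm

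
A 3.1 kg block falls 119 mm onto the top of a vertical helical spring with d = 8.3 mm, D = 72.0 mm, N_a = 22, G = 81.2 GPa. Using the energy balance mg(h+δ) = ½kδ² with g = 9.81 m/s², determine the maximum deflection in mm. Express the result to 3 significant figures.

40.7 mm

k = Gd⁴/(8D³N_a) = (81.2×10³)(8.3⁴)/(8·72.0³·22) = 5.8662 N/mm
W = mg = 3.1 × 9.81 = 30.411 N
½kδ² − Wδ − Wh = 0 → δ = (W + √(W² + 2kWh))/k
δ = (30.411 + √(924.83 + 42458.6))/5.8662 = (30.411 + 208.29)/5.8662 = 40.69 mm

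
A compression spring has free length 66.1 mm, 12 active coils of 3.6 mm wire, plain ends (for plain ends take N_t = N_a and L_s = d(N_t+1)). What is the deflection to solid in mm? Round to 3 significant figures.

19.3 mm

N_t = 12; L_s = 3.6·13 = 46.8 mm
δ_solid = L₀ − L_s = 66.1 − 46.8 = 19.3 mm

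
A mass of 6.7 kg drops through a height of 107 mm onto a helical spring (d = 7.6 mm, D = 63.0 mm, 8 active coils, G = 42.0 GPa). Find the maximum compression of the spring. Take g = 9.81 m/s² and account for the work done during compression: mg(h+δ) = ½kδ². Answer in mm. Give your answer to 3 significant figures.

48.3 mm

k = Gd⁴/(8D³N_a) = (42.0×10³)(7.6⁴)/(8·63.0³·8) = 8.7559 N/mm
W = mg = 6.7 × 9.81 = 65.727 N
½kδ² − Wδ − Wh = 0 → δ = (W + √(W² + 2kWh))/k
δ = (65.727 + √(4320 + 123157))/8.7559 = (65.727 + 357.04)/8.7559 = 48.283 mm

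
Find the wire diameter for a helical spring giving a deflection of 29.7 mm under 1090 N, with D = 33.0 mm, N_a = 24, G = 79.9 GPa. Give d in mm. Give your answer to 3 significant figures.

Required rate k = F/δ = 1090/29.7 = 36.7 N/mm
d = (8D³N_a·k / G)^(1/4) = (8·33.0³·24·36.7 / (79.9×10³))^0.25
  = (3169.3)^0.25 = 7.5031 mm

7.50 mm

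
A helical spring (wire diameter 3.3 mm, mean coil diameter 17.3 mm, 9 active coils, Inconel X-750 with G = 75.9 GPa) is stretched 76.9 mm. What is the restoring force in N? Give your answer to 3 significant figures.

k = Gd⁴/(8D³N_a) = (75.9×10³)(3.3⁴)/(8·17.3³·9) = 24.145 N/mm
F = k·δ = 24.145 × 76.9 = 1856.7 N

1860 N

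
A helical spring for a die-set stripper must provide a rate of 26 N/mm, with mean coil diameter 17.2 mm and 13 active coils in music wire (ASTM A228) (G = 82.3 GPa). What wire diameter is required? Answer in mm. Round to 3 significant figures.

d = (8D³N_a·k / G)^(1/4) = (8·17.2³·13·26 / (82.3×10³))^0.25
  = (167.18)^0.25 = 3.5958 mm

3.60 mm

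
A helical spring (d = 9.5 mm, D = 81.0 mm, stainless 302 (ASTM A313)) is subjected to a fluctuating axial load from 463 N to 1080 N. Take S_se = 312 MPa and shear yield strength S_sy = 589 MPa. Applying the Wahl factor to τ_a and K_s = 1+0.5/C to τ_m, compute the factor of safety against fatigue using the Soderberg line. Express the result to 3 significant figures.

1.63

C = D/d = 81.0/9.5 = 8.5263; K_W = (4C−1)/(4C−4)+0.615/C = 1.1718; K_s = 1+0.5/C = 1.0586
F_a = (F_max−F_min)/2 = 308.5 N; F_m = (F_max+F_min)/2 = 771.5 N
τ_a = K_W·8F_aD/(πd³) = 1.1718 × 74.218 = 86.967 MPa
τ_m = K_s·8F_mD/(πd³) = 1.0586 × 185.61 = 196.49 MPa
Soderberg: 1/n_f = τ_a/S_se + τ_m/S_sy = 86.967/312 + 196.49/589 = 0.27874 + 0.33360 = 0.61234
n_f = 1/0.61234 = 1.633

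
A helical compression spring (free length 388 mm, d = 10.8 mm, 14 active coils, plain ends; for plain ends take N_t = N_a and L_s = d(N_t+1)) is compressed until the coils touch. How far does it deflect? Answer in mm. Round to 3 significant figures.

226 mm

N_t = 14; L_s = 10.8·15 = 162 mm
δ_solid = L₀ − L_s = 388 − 162 = 226 mm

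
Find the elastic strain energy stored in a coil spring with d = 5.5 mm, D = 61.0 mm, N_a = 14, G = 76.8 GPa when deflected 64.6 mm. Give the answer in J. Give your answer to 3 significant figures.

5.77 J

k = Gd⁴/(8D³N_a) = (76.8×10³)(5.5⁴)/(8·61.0³·14) = 2.7644 N/mm
U = ½kδ² = 0.5 × 2.7644 × 64.6² = 5768.2 N·mm = 5.7682 J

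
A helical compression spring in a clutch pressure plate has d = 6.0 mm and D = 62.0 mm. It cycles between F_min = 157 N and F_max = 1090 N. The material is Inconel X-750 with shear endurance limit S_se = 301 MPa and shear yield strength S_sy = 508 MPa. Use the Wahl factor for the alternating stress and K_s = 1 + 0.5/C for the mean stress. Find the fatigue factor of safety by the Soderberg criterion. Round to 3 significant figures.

0.448

C = D/d = 62.0/6.0 = 10.3333; K_W = (4C−1)/(4C−4)+0.615/C = 1.1399; K_s = 1+0.5/C = 1.0484
F_a = (F_max−F_min)/2 = 466.5 N; F_m = (F_max+F_min)/2 = 623.5 N
τ_a = K_W·8F_aD/(πd³) = 1.1399 × 340.98 = 388.67 MPa
τ_m = K_s·8F_mD/(πd³) = 1.0484 × 455.74 = 477.79 MPa
Soderberg: 1/n_f = τ_a/S_se + τ_m/S_sy = 388.67/301 + 477.79/508 = 1.29128 + 0.94053 = 2.2318
n_f = 1/2.2318 = 0.4481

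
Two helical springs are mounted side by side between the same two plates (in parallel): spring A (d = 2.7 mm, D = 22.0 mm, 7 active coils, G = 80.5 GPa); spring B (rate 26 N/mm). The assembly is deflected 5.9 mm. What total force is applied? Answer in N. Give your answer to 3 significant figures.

196 N

k_A = Gd⁴/(8D³N_a) = (80.5×10³)(2.7⁴)/(8·22.0³·7) = 7.1746 N/mm
Parallel: k_eq = 7.1746 + 26 = 33.175 N/mm
F = k_eq·δ = 33.175·5.9 = 195.73 N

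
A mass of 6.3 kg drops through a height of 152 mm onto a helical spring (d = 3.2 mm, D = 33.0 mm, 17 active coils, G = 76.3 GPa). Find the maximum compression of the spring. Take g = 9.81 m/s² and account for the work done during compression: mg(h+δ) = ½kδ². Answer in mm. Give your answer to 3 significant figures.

k = Gd⁴/(8D³N_a) = (76.3×10³)(3.2⁴)/(8·33.0³·17) = 1.637 N/mm
W = mg = 6.3 × 9.81 = 61.803 N
½kδ² − Wδ − Wh = 0 → δ = (W + √(W² + 2kWh))/k
δ = (61.803 + √(3819.6 + 30755.8))/1.637 = (61.803 + 185.94)/1.637 = 151.34 mm

151 mm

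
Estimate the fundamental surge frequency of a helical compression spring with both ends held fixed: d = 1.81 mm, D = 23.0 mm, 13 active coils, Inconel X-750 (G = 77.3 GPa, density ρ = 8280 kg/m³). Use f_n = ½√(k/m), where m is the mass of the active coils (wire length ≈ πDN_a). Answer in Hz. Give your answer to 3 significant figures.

90.5 Hz

k = Gd⁴/(8D³N_a) = (77.3×10³)(1.81⁴)/(8·23.0³·13) = 0.65566 N/mm = 655.66 N/m
Wire length L = πDN_a = π·23.0·13 = 939.34 mm
m = ρ·(πd²/4)·L = 8280 × 2.573×10⁻⁶ m² × 0.93934 m = 0.020012 kg
f_n = ½√(k/m) = 0.5·√(655.66/0.020012) = 0.5·√(32763) = 90.502 Hz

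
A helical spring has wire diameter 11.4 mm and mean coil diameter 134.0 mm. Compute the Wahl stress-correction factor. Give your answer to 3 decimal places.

C = D/d = 134.0/11.4 = 11.7544
K_W = (4C−1)/(4C−4) + 0.615/C = 46.018/43.018 + 0.0523 = 1.1221

1.122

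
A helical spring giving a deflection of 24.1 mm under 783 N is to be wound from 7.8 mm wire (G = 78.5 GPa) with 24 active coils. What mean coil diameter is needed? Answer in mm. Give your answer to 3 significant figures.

Required rate k = F/δ = 783/24.1 = 32.49 N/mm
D = (Gd⁴/(8N_a·k))^(1/3) = (78.5×10³·7.8⁴/(8·24·32.49))^(1/3)
  = (46580.3)^(1/3) = 35.9805 mm

36.0 mm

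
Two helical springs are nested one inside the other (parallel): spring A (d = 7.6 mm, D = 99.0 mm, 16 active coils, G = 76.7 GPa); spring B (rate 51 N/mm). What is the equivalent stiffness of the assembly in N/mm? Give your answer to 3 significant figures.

k_A = Gd⁴/(8D³N_a) = (76.7×10³)(7.6⁴)/(8·99.0³·16) = 2.0603 N/mm
Parallel: k_eq = 2.0603 + 51 = 53.06 N/mm

53.1 N/mm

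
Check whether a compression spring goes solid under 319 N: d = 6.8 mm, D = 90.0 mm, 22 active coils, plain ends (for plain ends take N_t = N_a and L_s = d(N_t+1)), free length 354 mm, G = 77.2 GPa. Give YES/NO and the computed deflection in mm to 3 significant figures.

YES, δ = 248 mm

k = Gd⁴/(8D³N_a) = (77.2×10³)(6.8⁴)/(8·90.0³·22) = 1.2865 N/mm
N_t = 22; L_s = 6.8·23 = 156.4 mm; δ_solid = L₀ − L_s = 354 − 156.4 = 197.6 mm
δ = F/k = 319/1.2865 = 247.96 mm
δ ≥ δ_solid → spring goes solid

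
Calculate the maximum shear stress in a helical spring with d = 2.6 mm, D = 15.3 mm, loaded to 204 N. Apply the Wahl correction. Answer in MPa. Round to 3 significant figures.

Spring index C = D/d = 15.3/2.6 = 5.8846
K_W = (4C−1)/(4C−4) + 0.615/C = 22.538/19.538 + 0.1045 = 1.2581
τ₀ = 8FD/(πd³) = 8·204·15.3/(π·2.6³) = 24969.6/55.217 = 452.21 MPa
τ_max = K·τ₀ = 1.2581 × 452.21 = 568.91 MPa

569 MPa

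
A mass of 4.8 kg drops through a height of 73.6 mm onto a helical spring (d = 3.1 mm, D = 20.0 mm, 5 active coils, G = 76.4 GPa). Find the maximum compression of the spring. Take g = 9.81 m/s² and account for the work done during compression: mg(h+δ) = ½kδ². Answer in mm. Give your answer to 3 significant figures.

k = Gd⁴/(8D³N_a) = (76.4×10³)(3.1⁴)/(8·20.0³·5) = 22.049 N/mm
W = mg = 4.8 × 9.81 = 47.088 N
½kδ² − Wδ − Wh = 0 → δ = (W + √(W² + 2kWh))/k
δ = (47.088 + √(2217.3 + 152830))/22.049 = (47.088 + 393.76)/22.049 = 19.994 mm

20.0 mm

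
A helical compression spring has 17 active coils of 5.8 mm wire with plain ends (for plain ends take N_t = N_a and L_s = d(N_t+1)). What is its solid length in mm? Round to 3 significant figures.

104 mm

plain ends: N_t = N_a = 17
L_s = d·(N_t+1) = 5.8 × 18 = 104.4 mm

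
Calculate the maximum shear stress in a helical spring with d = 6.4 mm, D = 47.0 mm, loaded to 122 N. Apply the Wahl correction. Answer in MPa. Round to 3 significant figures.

67.0 MPa

Spring index C = D/d = 47.0/6.4 = 7.3438
K_W = (4C−1)/(4C−4) + 0.615/C = 28.375/25.375 + 0.0837 = 1.2020
τ₀ = 8FD/(πd³) = 8·122·47.0/(π·6.4³) = 45872/823.55 = 55.7 MPa
τ_max = K·τ₀ = 1.2020 × 55.7 = 66.95 MPa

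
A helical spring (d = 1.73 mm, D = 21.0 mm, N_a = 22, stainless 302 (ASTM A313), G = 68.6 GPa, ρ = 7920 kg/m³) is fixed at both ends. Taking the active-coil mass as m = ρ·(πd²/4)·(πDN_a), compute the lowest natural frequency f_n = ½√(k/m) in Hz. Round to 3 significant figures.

k = Gd⁴/(8D³N_a) = (68.6×10³)(1.73⁴)/(8·21.0³·22) = 0.377 N/mm = 377 N/m
Wire length L = πDN_a = π·21.0·22 = 1451.4 mm
m = ρ·(πd²/4)·L = 7920 × 2.3506×10⁻⁶ m² × 1.4514 m = 0.027021 kg
f_n = ½√(k/m) = 0.5·√(377/0.027021) = 0.5·√(13952) = 59.059 Hz

59.1 Hz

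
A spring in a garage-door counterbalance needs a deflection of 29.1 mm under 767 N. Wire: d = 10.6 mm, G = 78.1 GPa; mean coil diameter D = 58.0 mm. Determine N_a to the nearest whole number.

Required rate k = F/δ = 767/29.1 = 26.357 N/mm
N_a = Gd⁴/(8D³k) = (78.1×10³ × 10.6⁴)/(8 × 58.0³ × 26.357)
    = 9.85995e+08 / 4.11411e+07 = 23.97 → 24 coils

24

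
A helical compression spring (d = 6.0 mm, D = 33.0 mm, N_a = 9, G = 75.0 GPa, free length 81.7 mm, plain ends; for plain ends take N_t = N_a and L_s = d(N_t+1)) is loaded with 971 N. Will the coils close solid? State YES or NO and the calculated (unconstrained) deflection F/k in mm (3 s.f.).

YES, δ = 25.8 mm

k = Gd⁴/(8D³N_a) = (75.0×10³)(6.0⁴)/(8·33.0³·9) = 37.566 N/mm
N_t = 9; L_s = 6.0·10 = 60 mm; δ_solid = L₀ − L_s = 81.7 − 60 = 21.7 mm
δ = F/k = 971/37.566 = 25.848 mm
δ ≥ δ_solid → spring goes solid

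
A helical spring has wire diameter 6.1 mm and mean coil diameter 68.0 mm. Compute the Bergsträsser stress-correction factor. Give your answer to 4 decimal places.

C = D/d = 68.0/6.1 = 11.1475
K_B = (4C+2)/(4C−3) = 46.590/41.590 = 1.1202

1.1202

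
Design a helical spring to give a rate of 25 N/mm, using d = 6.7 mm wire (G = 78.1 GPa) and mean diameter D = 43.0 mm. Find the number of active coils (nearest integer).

N_a = Gd⁴/(8D³k) = (78.1×10³ × 6.7⁴)/(8 × 43.0³ × 25)
    = 1.5738e+08 / 1.59014e+07 = 9.897 → 10 coils

10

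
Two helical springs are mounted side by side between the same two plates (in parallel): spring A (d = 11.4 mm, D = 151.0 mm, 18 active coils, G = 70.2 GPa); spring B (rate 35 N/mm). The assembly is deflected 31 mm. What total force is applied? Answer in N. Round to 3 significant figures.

1160 N

k_A = Gd⁴/(8D³N_a) = (70.2×10³)(11.4⁴)/(8·151.0³·18) = 2.3915 N/mm
Parallel: k_eq = 2.3915 + 35 = 37.391 N/mm
F = k_eq·δ = 37.391·31 = 1159.1 N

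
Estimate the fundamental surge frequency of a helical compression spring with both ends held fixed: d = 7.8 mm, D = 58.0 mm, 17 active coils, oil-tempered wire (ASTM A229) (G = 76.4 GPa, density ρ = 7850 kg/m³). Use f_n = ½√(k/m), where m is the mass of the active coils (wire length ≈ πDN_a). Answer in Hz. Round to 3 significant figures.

k = Gd⁴/(8D³N_a) = (76.4×10³)(7.8⁴)/(8·58.0³·17) = 10.657 N/mm = 10657 N/m
Wire length L = πDN_a = π·58.0·17 = 3097.6 mm
m = ρ·(πd²/4)·L = 7850 × 47.784×10⁻⁶ m² × 3.0976 m = 1.1619 kg
f_n = ½√(k/m) = 0.5·√(10657/1.1619) = 0.5·√(9172.2) = 47.886 Hz

47.9 Hz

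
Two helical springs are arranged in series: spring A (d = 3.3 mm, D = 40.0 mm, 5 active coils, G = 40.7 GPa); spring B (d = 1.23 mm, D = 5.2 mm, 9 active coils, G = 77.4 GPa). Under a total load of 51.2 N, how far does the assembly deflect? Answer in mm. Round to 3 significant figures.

k_A = Gd⁴/(8D³N_a) = (40.7×10³)(3.3⁴)/(8·40.0³·5) = 1.8854 N/mm
k_B = Gd⁴/(8D³N_a) = (77.4×10³)(1.23⁴)/(8·5.2³·9) = 17.499 N/mm
Series: 1/k_eq = 1/1.8854 + 1/17.499 = 0.58753; k_eq = 1.702 N/mm
δ = F/k_eq = 51.2/1.702 = 30.081 mm

30.1 mm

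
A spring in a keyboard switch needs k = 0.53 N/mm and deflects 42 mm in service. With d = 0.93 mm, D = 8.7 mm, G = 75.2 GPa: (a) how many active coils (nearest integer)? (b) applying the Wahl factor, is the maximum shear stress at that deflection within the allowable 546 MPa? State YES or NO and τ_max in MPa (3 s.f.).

(a) 20 coils; (b) NO, τ_max = 714 MPa

N_a = Gd⁴/(8D³k) = (75.2×10³)(0.93⁴)/(8·8.7³·0.53) = 20.15 → N_a = 20
Actual rate k = Gd⁴/(8D³·20) = 0.53391 N/mm
Working load F = kδ = 0.53391·42 = 22.424 N
C = 8.7/0.93 = 9.3548; K_W = (4C−1)/(4C−4)+0.615/C = 1.1555
τ_max = K_W·8FD/(πd³) = 1.1555·617.63 = 713.68 MPa
τ_max > 546 MPa → exceeds allowable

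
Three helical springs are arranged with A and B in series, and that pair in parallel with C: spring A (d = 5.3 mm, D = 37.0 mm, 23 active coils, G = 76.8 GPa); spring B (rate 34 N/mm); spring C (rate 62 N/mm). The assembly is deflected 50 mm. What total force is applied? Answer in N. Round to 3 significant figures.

3370 N

k_A = Gd⁴/(8D³N_a) = (76.8×10³)(5.3⁴)/(8·37.0³·23) = 6.5019 N/mm
Springs A,B series: k_AB = 1/(1/6.5019+1/34) = 5.4581 N/mm; parallel with C: k_eq = 5.4581+62 = 67.458 N/mm
F = k_eq·δ = 67.458·50 = 3372.9 N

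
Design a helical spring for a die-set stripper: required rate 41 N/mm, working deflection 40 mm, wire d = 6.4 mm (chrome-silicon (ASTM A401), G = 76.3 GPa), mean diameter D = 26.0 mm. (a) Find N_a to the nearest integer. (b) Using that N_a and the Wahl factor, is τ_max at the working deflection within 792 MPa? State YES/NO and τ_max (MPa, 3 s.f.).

N_a = Gd⁴/(8D³k) = (76.3×10³)(6.4⁴)/(8·26.0³·41) = 22.2 → N_a = 22
Actual rate k = Gd⁴/(8D³·22) = 41.382 N/mm
Working load F = kδ = 41.382·40 = 1655.3 N
C = 26.0/6.4 = 4.0625; K_W = (4C−1)/(4C−4)+0.615/C = 1.3963
τ_max = K_W·8FD/(πd³) = 1.3963·418.07 = 583.74 MPa
τ_max ≤ 792 MPa → acceptable

(a) 22 coils; (b) YES, τ_max = 584 MPa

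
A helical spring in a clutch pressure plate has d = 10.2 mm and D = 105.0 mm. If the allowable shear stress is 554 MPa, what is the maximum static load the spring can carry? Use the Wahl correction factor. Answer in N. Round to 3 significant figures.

1930 N

C = D/d = 105.0/10.2 = 10.2941
K_W = (4C−1)/(4C−4) + 0.615/C = 40.176/37.176 + 0.0597 = 1.1404
τ_max = K·8FD/(πd³) → F_max = τ_allow·πd³/(8DK)
F_max = 554·π·10.2³/(8·105.0·1.1404) = 1.847e+06/957.97 = 1928 N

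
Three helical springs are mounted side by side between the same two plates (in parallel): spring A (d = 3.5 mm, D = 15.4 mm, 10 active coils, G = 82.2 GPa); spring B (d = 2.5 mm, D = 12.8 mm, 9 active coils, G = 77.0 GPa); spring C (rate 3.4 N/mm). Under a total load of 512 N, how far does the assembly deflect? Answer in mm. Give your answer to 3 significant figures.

7.81 mm

k_A = Gd⁴/(8D³N_a) = (82.2×10³)(3.5⁴)/(8·15.4³·10) = 42.217 N/mm
k_B = Gd⁴/(8D³N_a) = (77.0×10³)(2.5⁴)/(8·12.8³·9) = 19.92 N/mm
Parallel: k_eq = 42.217 + 19.92 + 3.4 = 65.537 N/mm
δ = F/k_eq = 512/65.537 = 7.8123 mm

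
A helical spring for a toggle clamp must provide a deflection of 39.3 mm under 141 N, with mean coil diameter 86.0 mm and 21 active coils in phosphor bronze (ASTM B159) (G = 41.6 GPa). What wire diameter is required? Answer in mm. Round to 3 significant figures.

Required rate k = F/δ = 141/39.3 = 3.5878 N/mm
d = (8D³N_a·k / G)^(1/4) = (8·86.0³·21·3.5878 / (41.6×10³))^0.25
  = (9215.9)^0.25 = 9.7979 mm

9.80 mm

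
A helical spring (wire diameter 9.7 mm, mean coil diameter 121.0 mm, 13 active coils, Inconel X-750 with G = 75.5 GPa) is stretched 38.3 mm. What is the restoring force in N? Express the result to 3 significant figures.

k = Gd⁴/(8D³N_a) = (75.5×10³)(9.7⁴)/(8·121.0³·13) = 3.6278 N/mm
F = k·δ = 3.6278 × 38.3 = 138.95 N

139 N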